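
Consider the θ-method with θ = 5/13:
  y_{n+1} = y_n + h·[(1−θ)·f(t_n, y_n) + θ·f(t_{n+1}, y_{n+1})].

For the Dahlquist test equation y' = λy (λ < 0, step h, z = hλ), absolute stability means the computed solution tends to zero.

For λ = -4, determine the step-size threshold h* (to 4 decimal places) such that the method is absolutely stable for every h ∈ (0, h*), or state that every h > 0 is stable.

Test eqn y'=λy, z=hλ:
  y_{n+1} = y_n + z·[8/13·y_n + 5/13·y_{n+1}] ⇒ (1 − 5/13z)y_{n+1} = (1 + 8/13z)y_n
  R(z) = (1 + 8/13z)/(1 − 5/13z).

Need |R(x)|<1, x<0.
x=-0.37: |R|=0.6761
R=−1: 1+8/13x = −1+5/13x ⇒ -3/13x=2 ⇒ x=2/(-3/13)=-8.6667
Confirm numerically:
  x=-4.321: |R|=0.62326 <1
  x=-4.259: |R|=0.61443 <1
  x=-3.877: |R|=0.55631 <1
  x=-9.107: |R|=1.02257 >1
  x=-8.873: |R|=1.01079 >1
Stable set (-8.6667, 0).

(-8.6667,0); λ=-4 ⇒ h* = (26/3)/4 = 2.1667.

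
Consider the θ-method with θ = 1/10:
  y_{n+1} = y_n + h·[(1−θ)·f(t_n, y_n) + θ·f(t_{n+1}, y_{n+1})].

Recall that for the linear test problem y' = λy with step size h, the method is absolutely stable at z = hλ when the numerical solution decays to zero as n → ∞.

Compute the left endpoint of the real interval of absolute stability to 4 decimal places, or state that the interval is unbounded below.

left endpoint -2.5000.

With y'=λy (z=hλ):
  y_{n+1} = y_n + z·[9/10·y_n + 1/10·y_{n+1}] ⇒ (1 − 1/10z)y_{n+1} = (1 + 9/10z)y_n
  Hence R(z) = (1 + 9/10z)/(1 − 1/10z).

Find x<0 with |R(x)|<1.
x=-1.7: |R|=0.4530
R=−1: 1+9/10x = −1+1/10x ⇒ -4/5x=2 ⇒ x=2/(-4/5)=-2.5000
Confirm numerically:
  x=-1.570: |R|=0.35696 <1
  x=-1.547: |R|=0.33974 <1
  x=-1.214: |R|=0.08258 <1
  x=-2.924: |R|=1.26246 >1
  x=-2.740: |R|=1.15071 >1
  x=-2.672: |R|=1.10859 >1
Stable set (-2.5000, 0).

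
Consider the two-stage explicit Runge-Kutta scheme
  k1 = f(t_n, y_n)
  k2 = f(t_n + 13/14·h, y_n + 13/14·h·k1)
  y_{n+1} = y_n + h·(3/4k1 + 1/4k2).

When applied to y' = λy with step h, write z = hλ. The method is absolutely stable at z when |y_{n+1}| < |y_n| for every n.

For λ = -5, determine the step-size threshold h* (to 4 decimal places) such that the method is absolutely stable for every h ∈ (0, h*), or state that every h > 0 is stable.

On y'=λy, z=hλ:
  k1=λy_n ⇒ h·k1=z·y_n;  k2=λ(1+13/14z)y_n ⇒ h·k2=z(1+13/14z)y_n
  y_{n+1}/y_n = 1 + 3/4z + 1/4z(1+13/14z) = 1 + z + 13/56z²
  R(z) = 1 + z + 13/56z².

Solve |R(x)|<1 on ℝ⁻.
x=-1.8: |R|=0.0479
R=1: x+13/56x²=0 ⇒ x=−56/13=-4.3077; min R=1−1/(4·13/56)=-0.0769>−1
Confirm numerically:
  x=-3.988: |R|=0.70403 <1
  x=-3.571: |R|=0.38930 <1
  x=-2.874: |R|=0.04347 <1
  x=-4.649: |R|=1.36835 >1
  x=-4.534: |R|=1.23820 >1
So |R|<1 on (-4.3077, 0).

(-4.3077,0); λ=-5 ⇒ h* = (56/13)/5 = 0.8615.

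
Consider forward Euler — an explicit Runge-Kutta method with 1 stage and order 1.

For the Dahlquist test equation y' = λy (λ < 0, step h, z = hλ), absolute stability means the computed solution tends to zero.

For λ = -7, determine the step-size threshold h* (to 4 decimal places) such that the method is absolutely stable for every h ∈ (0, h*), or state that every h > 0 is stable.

(-2.0000,0); λ=-7 ⇒ h* = 0.2857.

Set f=λy, z=hλ:
  order 1, 1-stage ⇒ R(z)=1+z
  (e.g. R(-0.4)=0.60000, |R|=0.60000)

Need |R(x)|<1, x<0.
x=-0.4: |R|=0.6000
|R(-2.1)|=1.1000 |R(-2.04)|=1.0400 |R(-0.67)|=0.3300
Bisect:
  x_lo=-2.7917 |R|=1.7917  x_hi=-0.2894 |R|=0.7106
  mid=-1.54057 |R|=0.54057 →hi
  mid=-2.16615 |R|=1.16615 →lo
  mid=-1.85336 |R|=0.85336 →hi
  mid=-2.00976 |R|=1.00976 →lo
  mid=-1.93156 |R|=0.93156 →hi
  mid=-1.97066 |R|=0.97066 →hi
  mid=-1.99021 |R|=0.99021 →hi
  ...
  [-2.00014,-1.99998] ⇒ x*=-2.0000
Stable set (-2.0000, 0).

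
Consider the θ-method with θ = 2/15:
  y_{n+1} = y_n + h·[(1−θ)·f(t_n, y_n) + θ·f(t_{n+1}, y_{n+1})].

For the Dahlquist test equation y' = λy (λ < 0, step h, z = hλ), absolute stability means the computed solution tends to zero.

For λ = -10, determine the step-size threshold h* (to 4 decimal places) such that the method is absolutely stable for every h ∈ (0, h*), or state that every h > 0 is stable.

(-2.7273,0); λ=-10 ⇒ h* = (30/11)/10 = 0.2727.

With y'=λy (z=hλ):
  y_{n+1} = y_n + z·[13/15·y_n + 2/15·y_{n+1}] ⇒ (1 − 2/15z)y_{n+1} = (1 + 13/15z)y_n
  Hence R(z) = (1 + 13/15z)/(1 − 2/15z).

Need |R(x)|<1, x<0.
x=-1.04: |R|=0.0867
R=−1: 1+13/15x = −1+2/15x ⇒ -11/15x=2 ⇒ x=2/(-11/15)=-2.7273
Confirm numerically:
  x=-1.709: |R|=0.39184 <1
  x=-1.691: |R|=0.37988 <1
  x=-1.324: |R|=0.12534 <1
  x=-3.124: |R|=1.20538 >1
  x=-3.047: |R|=1.16673 >1
So |R|<1 on (-2.7273, 0).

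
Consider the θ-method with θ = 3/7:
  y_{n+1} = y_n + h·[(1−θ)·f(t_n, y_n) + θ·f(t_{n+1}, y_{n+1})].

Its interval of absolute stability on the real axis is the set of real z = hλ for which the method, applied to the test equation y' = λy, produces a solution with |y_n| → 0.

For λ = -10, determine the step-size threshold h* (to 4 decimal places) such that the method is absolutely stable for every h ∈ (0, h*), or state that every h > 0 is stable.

On y'=λy, z=hλ:
  y_{n+1} = y_n + z·[4/7·y_n + 3/7·y_{n+1}] ⇒ (1 − 3/7z)y_{n+1} = (1 + 4/7z)y_n
  so R(z) = (1 + 4/7z)/(1 − 3/7z).

Find x<0 with |R(x)|<1.
x=-1.51: |R|=0.0833
R=−1: 1+4/7x = −1+3/7x ⇒ -1/7x=2 ⇒ x=2/(-1/7)=-14.0000
Confirm numerically:
  x=-12.544: |R|=0.96738 <1
  x=-7.118: |R|=0.75728 <1
  x=-5.841: |R|=0.66729 <1
  x=-14.236: |R|=1.00475 >1
  x=-14.136: |R|=1.00275 >1
So |R|<1 on (-14.0000, 0).

(-14.0000,0); λ=-10 ⇒ h* = (14)/10 = 1.4000.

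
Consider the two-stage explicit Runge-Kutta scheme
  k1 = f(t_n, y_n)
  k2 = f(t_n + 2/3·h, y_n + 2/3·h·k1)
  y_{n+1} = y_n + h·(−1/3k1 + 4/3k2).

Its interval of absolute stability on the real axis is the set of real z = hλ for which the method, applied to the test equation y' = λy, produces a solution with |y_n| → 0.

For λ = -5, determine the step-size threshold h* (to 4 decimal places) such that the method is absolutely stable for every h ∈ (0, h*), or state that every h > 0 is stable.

(-1.1250,0); λ=-5 ⇒ h* = (9/8)/5 = 0.2250.

Test eqn y'=λy, z=hλ:
  k1=λy_n ⇒ h·k1=z·y_n;  k2=λ(1+2/3z)y_n ⇒ h·k2=z(1+2/3z)y_n
  y_{n+1}/y_n = 1 − 1/3z + 4/3z(1+2/3z) = 1 + z + 8/9z²
  Hence R(z) = 1 + z + 8/9z².

Find x<0 with |R(x)|<1.
x=-1.24: |R|=1.1268
R=1: x+8/9x²=0 ⇒ x=−9/8=-1.1250; min R=1−1/(4·8/9)=0.7188>−1
Confirm numerically:
  x=-1.084: |R|=0.96049 <1
  x=-0.919: |R|=0.83172 <1
  x=-0.905: |R|=0.82302 <1
  x=-0.726: |R|=0.74251 <1
  x=-1.646: |R|=1.76228 >1
  x=-1.643: |R|=1.75651 >1
  x=-1.495: |R|=1.49169 >1
Interval (-1.1250, 0).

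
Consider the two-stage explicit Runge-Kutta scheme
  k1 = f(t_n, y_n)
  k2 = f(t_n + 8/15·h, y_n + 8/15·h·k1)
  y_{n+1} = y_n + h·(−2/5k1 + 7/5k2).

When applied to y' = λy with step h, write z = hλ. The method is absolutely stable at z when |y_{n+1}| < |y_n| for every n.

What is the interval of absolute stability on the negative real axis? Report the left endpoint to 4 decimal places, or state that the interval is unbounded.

(-1.3393, 0).

On y'=λy, z=hλ:
  k1=λy_n ⇒ h·k1=z·y_n;  k2=λ(1+8/15z)y_n ⇒ h·k2=z(1+8/15z)y_n
  y_{n+1}/y_n = 1 − 2/5z + 7/5z(1+8/15z) = 1 + z + 56/75z²
  so R(z) = 1 + z + 56/75z².

Solve |R(x)|<1 on ℝ⁻.
x=-1.64: |R|=1.3682
R=1: x+56/75x²=0 ⇒ x=−75/56=-1.3393; min R=1−1/(4·56/75)=0.6652>−1
Confirm numerically:
  x=-1.300: |R|=0.96187 <1
  x=-1.233: |R|=0.90215 <1
  x=-1.004: |R|=0.74865 <1
  x=-0.922: |R|=0.71273 <1
  x=-1.917: |R|=1.82692 >1
  x=-1.370: |R|=1.03142 >1
Interval (-1.3393, 0).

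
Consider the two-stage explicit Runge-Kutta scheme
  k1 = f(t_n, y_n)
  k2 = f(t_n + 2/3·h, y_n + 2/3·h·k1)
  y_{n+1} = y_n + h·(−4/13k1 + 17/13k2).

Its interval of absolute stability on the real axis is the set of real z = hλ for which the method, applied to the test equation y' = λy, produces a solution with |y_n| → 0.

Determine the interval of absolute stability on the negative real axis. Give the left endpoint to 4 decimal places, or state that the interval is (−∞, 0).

(-1.1471, 0).

Set f=λy, z=hλ:
  k1=λy_n ⇒ h·k1=z·y_n;  k2=λ(1+2/3z)y_n ⇒ h·k2=z(1+2/3z)y_n
  y_{n+1}/y_n = 1 − 4/13z + 17/13z(1+2/3z) = 1 + z + 34/39z²
  R(z) = 1 + z + 34/39z².

Find x<0 with |R(x)|<1.
x=-0.64: |R|=0.7171
R=1: x+34/39x²=0 ⇒ x=−39/34=-1.1471; min R=1−1/(4·34/39)=0.7132>−1
Confirm numerically:
  x=-1.103: |R|=0.95763 <1
  x=-0.715: |R|=0.73068 <1
  x=-0.613: |R|=0.71459 <1
  x=-1.716: |R|=1.85114 >1
  x=-1.497: |R|=1.45670 >1
  x=-1.201: |R|=1.05648 >1
Stable set (-1.1471, 0).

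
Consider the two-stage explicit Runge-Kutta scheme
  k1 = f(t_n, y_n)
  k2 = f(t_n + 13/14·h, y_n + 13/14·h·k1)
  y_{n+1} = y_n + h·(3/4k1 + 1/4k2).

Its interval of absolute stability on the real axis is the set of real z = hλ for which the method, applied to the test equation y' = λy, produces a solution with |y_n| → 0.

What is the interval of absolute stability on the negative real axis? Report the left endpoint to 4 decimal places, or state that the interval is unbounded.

On y'=λy, z=hλ:
  k1=λy_n ⇒ h·k1=z·y_n;  k2=λ(1+13/14z)y_n ⇒ h·k2=z(1+13/14z)y_n
  y_{n+1}/y_n = 1 + 3/4z + 1/4z(1+13/14z) = 1 + z + 13/56z²
  ⇒ R(z) = 1 + z + 13/56z².

Need |R(x)|<1, x<0.
x=-0.5: |R|=0.5580
R=1: x+13/56x²=0 ⇒ x=−56/13=-4.3077; min R=1−1/(4·13/56)=-0.0769>−1
Confirm numerically:
  x=-4.156: |R|=0.85365 <1
  x=-4.105: |R|=0.80685 <1
  x=-2.571: |R|=0.03653 <1
  x=-4.741: |R|=1.47689 >1
  x=-4.458: |R|=1.15555 >1
So |R|<1 on (-4.3077, 0).

z∈(-4.3077,0).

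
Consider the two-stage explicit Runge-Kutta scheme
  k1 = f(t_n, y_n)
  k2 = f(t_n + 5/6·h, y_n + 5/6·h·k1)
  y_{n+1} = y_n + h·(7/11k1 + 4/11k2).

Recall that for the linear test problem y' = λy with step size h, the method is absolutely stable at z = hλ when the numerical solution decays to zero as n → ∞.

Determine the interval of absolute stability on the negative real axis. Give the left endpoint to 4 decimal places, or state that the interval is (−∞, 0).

With y'=λy (z=hλ):
  k1=λy_n ⇒ h·k1=z·y_n;  k2=λ(1+5/6z)y_n ⇒ h·k2=z(1+5/6z)y_n
  y_{n+1}/y_n = 1 + 7/11z + 4/11z(1+5/6z) = 1 + z + 10/33z²
  so R(z) = 1 + z + 10/33z².

Find x<0 with |R(x)|<1.
x=-0.92: |R|=0.3365
R=1: x+10/33x²=0 ⇒ x=−33/10=-3.3000; min R=1−1/(4·10/33)=0.1750>−1
Confirm numerically:
  x=-2.519: |R|=0.40384 <1
  x=-1.884: |R|=0.19159 <1
  x=-1.520: |R|=0.18012 <1
  x=-3.681: |R|=1.42499 >1
  x=-3.524: |R|=1.23920 >1
Stable set (-3.3000, 0).

z∈(-3.3000,0).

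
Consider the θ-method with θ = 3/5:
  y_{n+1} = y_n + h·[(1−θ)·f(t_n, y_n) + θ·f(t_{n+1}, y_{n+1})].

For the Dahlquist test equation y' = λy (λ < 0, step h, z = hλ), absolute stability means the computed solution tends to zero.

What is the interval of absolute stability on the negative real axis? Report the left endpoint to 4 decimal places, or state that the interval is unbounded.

interval (−∞, 0).

Set f=λy, z=hλ:
  y_{n+1} = y_n + z·[2/5·y_n + 3/5·y_{n+1}] ⇒ (1 − 3/5z)y_{n+1} = (1 + 2/5z)y_n
  Hence R(z) = (1 + 2/5z)/(1 − 3/5z).

Find x<0 with |R(x)|<1.
x=-0.48: |R|=0.6273
x=-2: |R|=0.0909
x=-10: |R|=0.4286
x=-100: |R|=0.6393
θ=3/5≥1/2 ⇒ |1+2/5x|<|1−3/5x| ∀x<0 ⇒ interval (−∞,0).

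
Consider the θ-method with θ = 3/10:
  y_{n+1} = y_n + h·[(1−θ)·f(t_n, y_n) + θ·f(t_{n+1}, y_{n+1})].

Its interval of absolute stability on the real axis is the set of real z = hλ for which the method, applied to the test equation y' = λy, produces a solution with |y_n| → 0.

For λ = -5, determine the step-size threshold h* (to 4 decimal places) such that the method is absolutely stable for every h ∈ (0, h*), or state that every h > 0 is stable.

On y'=λy, z=hλ:
  y_{n+1} = y_n + z·[7/10·y_n + 3/10·y_{n+1}] ⇒ (1 − 3/10z)y_{n+1} = (1 + 7/10z)y_n
  ⇒ R(z) = (1 + 7/10z)/(1 − 3/10z).

Boundary: |R(x)|=1, x<0.
x=-1.11: |R|=0.1673
R=−1: 1+7/10x = −1+3/10x ⇒ -2/5x=2 ⇒ x=2/(-2/5)=-5.0000
Confirm numerically:
  x=-4.730: |R|=0.95535 <1
  x=-4.620: |R|=0.93630 <1
  x=-2.735: |R|=0.50233 <1
  x=-2.262: |R|=0.34755 <1
  x=-5.367: |R|=1.05624 >1
  x=-5.208: |R|=1.03247 >1
  x=-5.113: |R|=1.01784 >1
Stable set (-5.0000, 0).

(-5.0000,0); λ=-5 ⇒ h* = (5)/5 = 1.0000.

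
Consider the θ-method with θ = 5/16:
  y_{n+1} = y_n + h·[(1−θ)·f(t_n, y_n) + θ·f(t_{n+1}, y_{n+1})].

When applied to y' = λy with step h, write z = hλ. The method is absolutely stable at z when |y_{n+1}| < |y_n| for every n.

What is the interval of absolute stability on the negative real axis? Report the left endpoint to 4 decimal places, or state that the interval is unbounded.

Test eqn y'=λy, z=hλ:
  y_{n+1} = y_n + z·[11/16·y_n + 5/16·y_{n+1}] ⇒ (1 − 5/16z)y_{n+1} = (1 + 11/16z)y_n
  ⇒ R(z) = (1 + 11/16z)/(1 − 5/16z).

Boundary: |R(x)|=1, x<0.
x=-1.62: |R|=0.0755
R=−1: 1+11/16x = −1+5/16x ⇒ -3/8x=2 ⇒ x=2/(-3/8)=-5.3333
Confirm numerically:
  x=-5.201: |R|=0.98110 <1
  x=-2.513: |R|=0.40760 <1
  x=-2.179: |R|=0.29630 <1
  x=-5.761: |R|=1.05727 >1
  x=-5.557: |R|=1.03065 >1
  x=-5.379: |R|=1.00639 >1
Interval (-5.3333, 0).

z∈(-5.3333,0).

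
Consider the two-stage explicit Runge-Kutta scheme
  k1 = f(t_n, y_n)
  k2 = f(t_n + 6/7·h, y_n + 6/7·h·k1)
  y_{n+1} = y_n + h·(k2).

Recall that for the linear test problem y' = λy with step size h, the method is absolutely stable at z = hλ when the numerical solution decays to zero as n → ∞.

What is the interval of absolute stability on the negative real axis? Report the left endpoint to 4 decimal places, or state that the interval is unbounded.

Set f=λy, z=hλ:
  k1=λy_n ⇒ h·k1=z·y_n;  k2=λ(1+6/7z)y_n ⇒ h·k2=z(1+6/7z)y_n
  y_{n+1}/y_n = 1 + z(1+6/7z) = 1 + z + 6/7z²
  Hence R(z) = 1 + z + 6/7z².

Find x<0 with |R(x)|<1.
x=-1.13: |R|=0.9645
R=1: x+6/7x²=0 ⇒ x=−7/6=-1.1667; min R=1−1/(4·6/7)=0.7083>−1
Confirm numerically:
  x=-1.002: |R|=0.85857 <1
  x=-0.972: |R|=0.83781 <1
  x=-0.600: |R|=0.70857 <1
  x=-1.644: |R|=1.67263 >1
  x=-1.525: |R|=1.46839 >1
Stable set (-1.1667, 0).

z∈(-1.1667,0).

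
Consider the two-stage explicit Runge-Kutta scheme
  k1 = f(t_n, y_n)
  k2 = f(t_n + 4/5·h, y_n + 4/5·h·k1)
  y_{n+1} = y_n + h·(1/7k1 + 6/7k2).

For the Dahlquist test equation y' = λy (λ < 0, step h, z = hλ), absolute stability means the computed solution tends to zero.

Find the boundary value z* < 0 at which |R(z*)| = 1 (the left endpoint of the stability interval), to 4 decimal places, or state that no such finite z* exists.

Set f=λy, z=hλ:
  k1=λy_n ⇒ h·k1=z·y_n;  k2=λ(1+4/5z)y_n ⇒ h·k2=z(1+4/5z)y_n
  y_{n+1}/y_n = 1 + 1/7z + 6/7z(1+4/5z) = 1 + z + 24/35z²
  ⇒ R(z) = 1 + z + 24/35z².

Solve |R(x)|<1 on ℝ⁻.
x=-0.44: |R|=0.6928
R=1: x+24/35x²=0 ⇒ x=−35/24=-1.4583; min R=1−1/(4·24/35)=0.6354>−1
Confirm numerically:
  x=-1.378: |R|=0.92409 <1
  x=-1.302: |R|=0.86043 <1
  x=-1.200: |R|=0.78743 <1
  x=-1.963: |R|=1.67931 >1
  x=-1.810: |R|=1.43647 >1
  x=-1.644: |R|=1.20930 >1
So |R|<1 on (-1.4583, 0).

z* = -1.4583.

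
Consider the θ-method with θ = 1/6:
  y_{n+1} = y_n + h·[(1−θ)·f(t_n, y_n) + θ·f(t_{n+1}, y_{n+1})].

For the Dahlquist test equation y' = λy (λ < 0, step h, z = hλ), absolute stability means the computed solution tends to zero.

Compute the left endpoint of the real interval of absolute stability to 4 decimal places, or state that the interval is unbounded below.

With y'=λy (z=hλ):
  y_{n+1} = y_n + z·[5/6·y_n + 1/6·y_{n+1}] ⇒ (1 − 1/6z)y_{n+1} = (1 + 5/6z)y_n
  R(z) = (1 + 5/6z)/(1 − 1/6z).

Find x<0 with |R(x)|<1.
x=-0.36: |R|=0.6604
R=−1: 1+5/6x = −1+1/6x ⇒ -2/3x=2 ⇒ x=2/(-2/3)=-3.0000
Confirm numerically:
  x=-2.481: |R|=0.75522 <1
  x=-2.316: |R|=0.67100 <1
  x=-1.787: |R|=0.37691 <1
  x=-3.160: |R|=1.06987 >1
  x=-3.110: |R|=1.04830 >1
Stable set (-3.0000, 0).

left endpoint -3.0000.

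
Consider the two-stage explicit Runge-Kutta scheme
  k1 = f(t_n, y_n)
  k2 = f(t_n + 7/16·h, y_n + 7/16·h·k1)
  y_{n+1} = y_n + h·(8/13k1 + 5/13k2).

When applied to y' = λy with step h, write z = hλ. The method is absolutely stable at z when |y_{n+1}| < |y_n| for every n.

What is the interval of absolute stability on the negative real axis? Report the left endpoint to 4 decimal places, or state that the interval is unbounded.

Set f=λy, z=hλ:
  k1=λy_n ⇒ h·k1=z·y_n;  k2=λ(1+7/16z)y_n ⇒ h·k2=z(1+7/16z)y_n
  y_{n+1}/y_n = 1 + 8/13z + 5/13z(1+7/16z) = 1 + z + 35/208z²
  ⇒ R(z) = 1 + z + 35/208z².

Find x<0 with |R(x)|<1.
x=-1.73: |R|=0.2264
R=1: x+35/208x²=0 ⇒ x=−208/35=-5.9429; min R=1−1/(4·35/208)=-0.4857>−1
Confirm numerically:
  x=-5.745: |R|=0.80873 <1
  x=-5.048: |R|=0.23989 <1
  x=-3.937: |R|=0.32883 <1
  x=-6.508: |R|=1.61889 >1
  x=-6.060: |R|=1.11945 >1
  x=-6.003: |R|=1.06075 >1
So |R|<1 on (-5.9429, 0).

z∈(-5.9429,0).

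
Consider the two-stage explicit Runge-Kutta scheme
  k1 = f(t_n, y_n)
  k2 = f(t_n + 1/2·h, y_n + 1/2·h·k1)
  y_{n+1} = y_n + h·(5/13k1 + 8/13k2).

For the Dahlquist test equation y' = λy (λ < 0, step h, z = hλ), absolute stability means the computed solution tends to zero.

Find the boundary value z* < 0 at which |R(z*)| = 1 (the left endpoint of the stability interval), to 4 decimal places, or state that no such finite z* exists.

Set f=λy, z=hλ:
  k1=λy_n ⇒ h·k1=z·y_n;  k2=λ(1+1/2z)y_n ⇒ h·k2=z(1+1/2z)y_n
  y_{n+1}/y_n = 1 + 5/13z + 8/13z(1+1/2z) = 1 + z + 4/13z²
  ⇒ R(z) = 1 + z + 4/13z².

Solve |R(x)|<1 on ℝ⁻.
x=-1.32: |R|=0.2161
R=1: x+4/13x²=0 ⇒ x=−13/4=-3.2500; min R=1−1/(4·4/13)=0.1875>−1
Confirm numerically:
  x=-3.091: |R|=0.84878 <1
  x=-3.005: |R|=0.77347 <1
  x=-2.971: |R|=0.74495 <1
  x=-2.262: |R|=0.31235 <1
  x=-3.416: |R|=1.17448 >1
  x=-3.324: |R|=1.07568 >1
Interval (-3.2500, 0).

z* = -3.2500.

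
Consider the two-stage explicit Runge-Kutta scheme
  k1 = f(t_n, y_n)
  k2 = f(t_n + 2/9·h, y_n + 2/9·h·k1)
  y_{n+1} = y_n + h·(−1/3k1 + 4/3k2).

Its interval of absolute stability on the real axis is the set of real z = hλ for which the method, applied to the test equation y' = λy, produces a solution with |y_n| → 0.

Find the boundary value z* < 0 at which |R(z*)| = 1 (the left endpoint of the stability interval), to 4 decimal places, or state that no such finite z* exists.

left endpoint -3.3750.

Test eqn y'=λy, z=hλ:
  k1=λy_n ⇒ h·k1=z·y_n;  k2=λ(1+2/9z)y_n ⇒ h·k2=z(1+2/9z)y_n
  y_{n+1}/y_n = 1 − 1/3z + 4/3z(1+2/9z) = 1 + z + 8/27z²
  so R(z) = 1 + z + 8/27z².

Boundary: |R(x)|=1, x<0.
x=-1.44: |R|=0.1744
R=1: x+8/27x²=0 ⇒ x=−27/8=-3.3750; min R=1−1/(4·8/27)=0.1562>−1
Confirm numerically:
  x=-2.049: |R|=0.19497 <1
  x=-1.685: |R|=0.15625 <1
  x=-1.650: |R|=0.15667 <1
  x=-3.927: |R|=1.64228 >1
  x=-3.752: |R|=1.41911 >1
  x=-3.514: |R|=1.14472 >1
So |R|<1 on (-3.3750, 0).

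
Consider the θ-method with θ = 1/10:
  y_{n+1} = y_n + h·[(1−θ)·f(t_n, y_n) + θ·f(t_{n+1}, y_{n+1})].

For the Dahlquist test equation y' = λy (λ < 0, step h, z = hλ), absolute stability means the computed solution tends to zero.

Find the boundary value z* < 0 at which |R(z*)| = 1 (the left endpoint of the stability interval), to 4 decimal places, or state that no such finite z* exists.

On y'=λy, z=hλ:
  y_{n+1} = y_n + z·[9/10·y_n + 1/10·y_{n+1}] ⇒ (1 − 1/10z)y_{n+1} = (1 + 9/10z)y_n
  Hence R(z) = (1 + 9/10z)/(1 − 1/10z).

Solve |R(x)|<1 on ℝ⁻.
x=-1.22: |R|=0.0873
R=−1: 1+9/10x = −1+1/10x ⇒ -4/5x=2 ⇒ x=2/(-4/5)=-2.5000
Confirm numerically:
  x=-1.540: |R|=0.33449 <1
  x=-1.432: |R|=0.25262 <1
  x=-1.121: |R|=0.00800 <1
  x=-2.742: |R|=1.15194 >1
  x=-2.735: |R|=1.14762 >1
So |R|<1 on (-2.5000, 0).

left endpoint -2.5000.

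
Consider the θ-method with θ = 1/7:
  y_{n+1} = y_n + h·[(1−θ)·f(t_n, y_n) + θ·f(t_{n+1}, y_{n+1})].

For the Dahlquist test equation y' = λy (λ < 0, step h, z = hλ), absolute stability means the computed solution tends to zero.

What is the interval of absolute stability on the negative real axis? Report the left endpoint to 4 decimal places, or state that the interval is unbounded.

Set f=λy, z=hλ:
  y_{n+1} = y_n + z·[6/7·y_n + 1/7·y_{n+1}] ⇒ (1 − 1/7z)y_{n+1} = (1 + 6/7z)y_n
  so R(z) = (1 + 6/7z)/(1 − 1/7z).

Boundary: |R(x)|=1, x<0.
x=-1.58: |R|=0.2890
R=−1: 1+6/7x = −1+1/7x ⇒ -5/7x=2 ⇒ x=2/(-5/7)=-2.8000
Confirm numerically:
  x=-2.116: |R|=0.62484 <1
  x=-1.664: |R|=0.34441 <1
  x=-1.472: |R|=0.21624 <1
  x=-1.335: |R|=0.12118 <1
  x=-3.175: |R|=1.18428 >1
  x=-3.004: |R|=1.10196 >1
  x=-2.946: |R|=1.07340 >1
Stable set (-2.8000, 0).

z∈(-2.8000,0).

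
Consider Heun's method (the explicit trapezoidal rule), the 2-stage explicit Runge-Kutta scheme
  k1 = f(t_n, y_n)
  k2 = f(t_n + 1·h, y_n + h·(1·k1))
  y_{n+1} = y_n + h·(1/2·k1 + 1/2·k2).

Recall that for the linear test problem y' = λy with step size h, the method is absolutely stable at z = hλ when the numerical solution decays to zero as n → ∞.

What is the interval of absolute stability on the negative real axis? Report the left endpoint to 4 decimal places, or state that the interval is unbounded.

z∈(-2.0000,0).

On y'=λy, z=hλ:
  order 2, 2-stage ⇒ R(z)=1+z+z^2/2
  (e.g. R(-0.32)=0.73120, |R|=0.73120)

Boundary: |R(x)|=1, x<0.
x=-0.32: |R|=0.7312
|R(-1.53)|=0.6404 |R(-1.14)|=0.5098 |R(-0.94)|=0.5018
Bisect:
  x_lo=-2.6996 |R|=1.9444  x_hi=-0.3785 |R|=0.6931
  mid=-1.53906 |R|=0.64529 →hi
  mid=-2.11934 |R|=1.12646 →lo
  mid=-1.82920 |R|=0.84378 →hi
  mid=-1.97427 |R|=0.97460 →hi
  mid=-2.04680 |R|=1.04790 →lo
  mid=-2.01054 |R|=1.01059 →lo
  mid=-1.99240 |R|=0.99243 →hi
  mid=-2.00147 |R|=1.00147 →lo
  ...
  [-2.00005,-1.99991] ⇒ x*=-2.0000
Interval (-2.0000, 0).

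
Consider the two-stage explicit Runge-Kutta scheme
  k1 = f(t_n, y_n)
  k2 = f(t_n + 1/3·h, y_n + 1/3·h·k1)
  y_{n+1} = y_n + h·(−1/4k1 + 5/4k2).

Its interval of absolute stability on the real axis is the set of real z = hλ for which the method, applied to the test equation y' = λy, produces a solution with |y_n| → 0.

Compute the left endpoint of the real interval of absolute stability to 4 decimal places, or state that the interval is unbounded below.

left endpoint -2.4000.

Set f=λy, z=hλ:
  k1=λy_n ⇒ h·k1=z·y_n;  k2=λ(1+1/3z)y_n ⇒ h·k2=z(1+1/3z)y_n
  y_{n+1}/y_n = 1 − 1/4z + 5/4z(1+1/3z) = 1 + z + 5/12z²
  R(z) = 1 + z + 5/12z².

Find x<0 with |R(x)|<1.
x=-1.11: |R|=0.4034
R=1: x+5/12x²=0 ⇒ x=−12/5=-2.4000; min R=1−1/(4·5/12)=0.4000>−1
Confirm numerically:
  x=-1.894: |R|=0.60068 <1
  x=-1.316: |R|=0.40561 <1
  x=-1.149: |R|=0.40108 <1
  x=-1.042: |R|=0.41040 <1
  x=-2.824: |R|=1.49891 >1
  x=-2.742: |R|=1.39074 >1
  x=-2.427: |R|=1.02730 >1
So |R|<1 on (-2.4000, 0).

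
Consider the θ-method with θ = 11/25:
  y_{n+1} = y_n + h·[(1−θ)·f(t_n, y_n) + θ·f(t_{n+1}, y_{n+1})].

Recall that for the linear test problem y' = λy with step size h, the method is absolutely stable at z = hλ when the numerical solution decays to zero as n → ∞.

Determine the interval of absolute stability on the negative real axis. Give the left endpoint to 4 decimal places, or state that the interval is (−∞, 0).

Test eqn y'=λy, z=hλ:
  y_{n+1} = y_n + z·[14/25·y_n + 11/25·y_{n+1}] ⇒ (1 − 11/25z)y_{n+1} = (1 + 14/25z)y_n
  R(z) = (1 + 14/25z)/(1 − 11/25z).

Solve |R(x)|<1 on ℝ⁻.
x=-0.84: |R|=0.3867
R=−1: 1+14/25x = −1+11/25x ⇒ -3/25x=2 ⇒ x=2/(-3/25)=-16.6667
Confirm numerically:
  x=-16.320: |R|=0.99491 <1
  x=-14.257: |R|=0.96024 <1
  x=-7.395: |R|=0.73845 <1
  x=-17.229: |R|=1.00786 >1
  x=-17.037: |R|=1.00523 >1
  x=-16.975: |R|=1.00437 >1
So |R|<1 on (-16.6667, 0).

(-16.6667, 0).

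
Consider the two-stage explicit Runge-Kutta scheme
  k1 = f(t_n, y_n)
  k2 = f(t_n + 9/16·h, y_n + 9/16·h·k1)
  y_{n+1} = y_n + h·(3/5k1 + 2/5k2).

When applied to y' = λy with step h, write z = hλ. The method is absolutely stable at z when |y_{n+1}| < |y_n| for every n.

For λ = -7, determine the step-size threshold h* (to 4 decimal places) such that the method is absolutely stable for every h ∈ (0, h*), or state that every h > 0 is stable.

With y'=λy (z=hλ):
  k1=λy_n ⇒ h·k1=z·y_n;  k2=λ(1+9/16z)y_n ⇒ h·k2=z(1+9/16z)y_n
  y_{n+1}/y_n = 1 + 3/5z + 2/5z(1+9/16z) = 1 + z + 9/40z²
  ⇒ R(z) = 1 + z + 9/40z².

Boundary: |R(x)|=1, x<0.
x=-1.07: |R|=0.1876
R=1: x+9/40x²=0 ⇒ x=−40/9=-4.4444; min R=1−1/(4·9/40)=-0.1111>−1
Confirm numerically:
  x=-4.344: |R|=0.90183 <1
  x=-4.008: |R|=0.60641 <1
  x=-3.973: |R|=0.57856 <1
  x=-3.098: |R|=0.06146 <1
  x=-4.761: |R|=1.33910 >1
  x=-4.660: |R|=1.22601 >1
Interval (-4.4444, 0).

(-4.4444,0); λ=-7 ⇒ h* = (40/9)/7 = 0.6349.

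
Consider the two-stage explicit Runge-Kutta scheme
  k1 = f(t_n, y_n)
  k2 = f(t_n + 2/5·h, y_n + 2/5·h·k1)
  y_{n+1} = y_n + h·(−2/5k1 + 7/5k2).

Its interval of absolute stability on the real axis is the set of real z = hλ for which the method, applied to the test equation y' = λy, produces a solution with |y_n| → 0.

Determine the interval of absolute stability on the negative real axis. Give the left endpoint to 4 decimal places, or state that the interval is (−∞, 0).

(-1.7857, 0).

With y'=λy (z=hλ):
  k1=λy_n ⇒ h·k1=z·y_n;  k2=λ(1+2/5z)y_n ⇒ h·k2=z(1+2/5z)y_n
  y_{n+1}/y_n = 1 − 2/5z + 7/5z(1+2/5z) = 1 + z + 14/25z²
  Hence R(z) = 1 + z + 14/25z².

Need |R(x)|<1, x<0.
x=-1.41: |R|=0.7033
R=1: x+14/25x²=0 ⇒ x=−25/14=-1.7857; min R=1−1/(4·14/25)=0.5536>−1
Confirm numerically:
  x=-1.724: |R|=0.94042 <1
  x=-1.269: |R|=0.63280 <1
  x=-0.858: |R|=0.55425 <1
  x=-0.820: |R|=0.55654 <1
  x=-2.132: |R|=1.41344 >1
  x=-2.040: |R|=1.29050 >1
  x=-1.901: |R|=1.12273 >1
Stable set (-1.7857, 0).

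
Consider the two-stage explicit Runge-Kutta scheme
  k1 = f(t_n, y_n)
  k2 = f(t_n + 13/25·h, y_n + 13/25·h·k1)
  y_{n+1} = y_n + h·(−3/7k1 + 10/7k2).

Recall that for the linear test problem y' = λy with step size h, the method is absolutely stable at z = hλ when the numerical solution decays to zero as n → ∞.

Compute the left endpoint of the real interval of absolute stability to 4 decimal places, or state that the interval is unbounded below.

z* = -1.3462.

With y'=λy (z=hλ):
  k1=λy_n ⇒ h·k1=z·y_n;  k2=λ(1+13/25z)y_n ⇒ h·k2=z(1+13/25z)y_n
  y_{n+1}/y_n = 1 − 3/7z + 10/7z(1+13/25z) = 1 + z + 26/35z²
  Hence R(z) = 1 + z + 26/35z².

Boundary: |R(x)|=1, x<0.
x=-1.51: |R|=1.1838
R=1: x+26/35x²=0 ⇒ x=−35/26=-1.3462; min R=1−1/(4·26/35)=0.6635>−1
Confirm numerically:
  x=-1.134: |R|=0.82128 <1
  x=-0.962: |R|=0.72547 <1
  x=-0.931: |R|=0.71288 <1
  x=-0.772: |R|=0.67073 <1
  x=-1.931: |R|=1.83894 >1
  x=-1.795: |R|=1.59850 >1
  x=-1.556: |R|=1.24256 >1
So |R|<1 on (-1.3462, 0).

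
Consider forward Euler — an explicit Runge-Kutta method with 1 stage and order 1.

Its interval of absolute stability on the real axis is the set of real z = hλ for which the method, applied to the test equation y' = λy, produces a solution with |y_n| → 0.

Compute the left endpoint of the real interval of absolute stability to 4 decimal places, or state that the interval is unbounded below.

On y'=λy, z=hλ:
  order 1, 1-stage ⇒ R(z)=1+z
  (e.g. R(-1.13)=-0.13000, |R|=0.13000)

Solve |R(x)|<1 on ℝ⁻.
x=-1.13: |R|=0.1300
|R(-2.39)|=1.3900 |R(-2.37)|=1.3700 |R(-1.86)|=0.8600
Bisect:
  x_lo=-2.7543 |R|=1.7543  x_hi=-0.0854 |R|=0.9146
  mid=-1.41986 |R|=0.41986 →hi
  mid=-2.08708 |R|=1.08708 →lo
  mid=-1.75347 |R|=0.75347 →hi
  mid=-1.92028 |R|=0.92028 →hi
  mid=-2.00368 |R|=1.00368 →lo
  mid=-1.96198 |R|=0.96198 →hi
  mid=-1.98283 |R|=0.98283 →hi
  ...
  [-2.00010,-1.99993] ⇒ x*=-2.0000
Stable set (-2.0000, 0).

z* = -2.0000.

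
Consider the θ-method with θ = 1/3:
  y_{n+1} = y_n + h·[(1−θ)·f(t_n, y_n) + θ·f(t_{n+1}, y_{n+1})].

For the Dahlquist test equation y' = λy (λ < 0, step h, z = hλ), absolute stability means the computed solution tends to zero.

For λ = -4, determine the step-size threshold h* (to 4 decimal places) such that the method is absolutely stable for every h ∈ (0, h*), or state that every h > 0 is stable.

On y'=λy, z=hλ:
  y_{n+1} = y_n + z·[2/3·y_n + 1/3·y_{n+1}] ⇒ (1 − 1/3z)y_{n+1} = (1 + 2/3z)y_n
  Hence R(z) = (1 + 2/3z)/(1 − 1/3z).

Find x<0 with |R(x)|<1.
x=-1.73: |R|=0.0973
R=−1: 1+2/3x = −1+1/3x ⇒ -1/3x=2 ⇒ x=2/(-1/3)=-6.0000
Confirm numerically:
  x=-5.393: |R|=0.92768 <1
  x=-3.407: |R|=0.59529 <1
  x=-2.764: |R|=0.43858 <1
  x=-6.374: |R|=1.03990 >1
  x=-6.057: |R|=1.00629 >1
So |R|<1 on (-6.0000, 0).

(-6.0000,0); λ=-4 ⇒ h* = (6)/4 = 1.5000.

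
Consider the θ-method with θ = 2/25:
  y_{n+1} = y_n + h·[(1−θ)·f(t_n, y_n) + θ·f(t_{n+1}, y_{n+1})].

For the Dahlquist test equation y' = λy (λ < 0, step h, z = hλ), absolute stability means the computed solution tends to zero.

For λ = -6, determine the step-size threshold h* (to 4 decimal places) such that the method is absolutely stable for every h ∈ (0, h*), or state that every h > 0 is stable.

On y'=λy, z=hλ:
  y_{n+1} = y_n + z·[23/25·y_n + 2/25·y_{n+1}] ⇒ (1 − 2/25z)y_{n+1} = (1 + 23/25z)y_n
  R(z) = (1 + 23/25z)/(1 − 2/25z).

Need |R(x)|<1, x<0.
x=-1.37: |R|=0.2347
R=−1: 1+23/25x = −1+2/25x ⇒ -21/25x=2 ⇒ x=2/(-21/25)=-2.3810
Confirm numerically:
  x=-2.182: |R|=0.85772 <1
  x=-1.774: |R|=0.55352 <1
  x=-1.759: |R|=0.54201 <1
  x=-1.441: |R|=0.29205 <1
  x=-2.856: |R|=1.32482 >1
  x=-2.704: |R|=1.22310 >1
Interval (-2.3810, 0).

(-2.3810,0); λ=-6 ⇒ h* = (50/21)/6 = 0.3968.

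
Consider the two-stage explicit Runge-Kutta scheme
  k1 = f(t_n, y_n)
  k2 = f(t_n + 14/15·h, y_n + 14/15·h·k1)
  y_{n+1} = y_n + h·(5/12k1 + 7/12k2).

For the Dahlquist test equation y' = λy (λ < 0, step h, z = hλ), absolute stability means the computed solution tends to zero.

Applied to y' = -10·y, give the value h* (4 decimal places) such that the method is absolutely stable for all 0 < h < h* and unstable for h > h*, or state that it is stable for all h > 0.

(-1.8367,0); λ=-10 ⇒ h* = (90/49)/10 = 0.1837.

Set f=λy, z=hλ:
  k1=λy_n ⇒ h·k1=z·y_n;  k2=λ(1+14/15z)y_n ⇒ h·k2=z(1+14/15z)y_n
  y_{n+1}/y_n = 1 + 5/12z + 7/12z(1+14/15z) = 1 + z + 49/90z²
  ⇒ R(z) = 1 + z + 49/90z².

Boundary: |R(x)|=1, x<0.
x=-0.57: |R|=0.6069
R=1: x+49/90x²=0 ⇒ x=−90/49=-1.8367; min R=1−1/(4·49/90)=0.5408>−1
Confirm numerically:
  x=-1.511: |R|=0.73203 <1
  x=-1.050: |R|=0.55025 <1
  x=-0.885: |R|=0.54142 <1
  x=-2.435: |R|=1.79313 >1
  x=-2.209: |R|=1.44772 >1
So |R|<1 on (-1.8367, 0).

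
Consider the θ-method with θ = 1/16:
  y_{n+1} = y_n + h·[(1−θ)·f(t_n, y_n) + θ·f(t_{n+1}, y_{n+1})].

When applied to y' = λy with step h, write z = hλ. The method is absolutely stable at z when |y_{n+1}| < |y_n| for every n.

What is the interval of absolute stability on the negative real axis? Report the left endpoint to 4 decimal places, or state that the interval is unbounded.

z∈(-2.2857,0).

On y'=λy, z=hλ:
  y_{n+1} = y_n + z·[15/16·y_n + 1/16·y_{n+1}] ⇒ (1 − 1/16z)y_{n+1} = (1 + 15/16z)y_n
  so R(z) = (1 + 15/16z)/(1 − 1/16z).

Solve |R(x)|<1 on ℝ⁻.
x=-0.9: |R|=0.1479
R=−1: 1+15/16x = −1+1/16x ⇒ -7/8x=2 ⇒ x=2/(-7/8)=-2.2857
Confirm numerically:
  x=-2.095: |R|=0.85245 <1
  x=-1.049: |R|=0.01554 <1
  x=-0.923: |R|=0.12734 <1
  x=-2.652: |R|=1.27493 >1
  x=-2.472: |R|=1.14119 >1
  x=-2.311: |R|=1.01933 >1
Stable set (-2.2857, 0).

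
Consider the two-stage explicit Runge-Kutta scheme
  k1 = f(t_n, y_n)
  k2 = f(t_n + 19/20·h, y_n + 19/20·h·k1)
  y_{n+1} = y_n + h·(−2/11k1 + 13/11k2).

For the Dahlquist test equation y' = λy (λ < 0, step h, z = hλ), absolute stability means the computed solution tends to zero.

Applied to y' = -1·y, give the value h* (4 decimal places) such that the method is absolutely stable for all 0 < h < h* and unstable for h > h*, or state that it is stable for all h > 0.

On y'=λy, z=hλ:
  k1=λy_n ⇒ h·k1=z·y_n;  k2=λ(1+19/20z)y_n ⇒ h·k2=z(1+19/20z)y_n
  y_{n+1}/y_n = 1 − 2/11z + 13/11z(1+19/20z) = 1 + z + 247/220z²
  R(z) = 1 + z + 247/220z².

Boundary: |R(x)|=1, x<0.
x=-0.5: |R|=0.7807
R=1: x+247/220x²=0 ⇒ x=−220/247=-0.8907; min R=1−1/(4·247/220)=0.7773>−1
Confirm numerically:
  x=-0.545: |R|=0.78848 <1
  x=-0.428: |R|=0.77767 <1
  x=-0.372: |R|=0.78337 <1
  x=-1.300: |R|=1.59741 >1
  x=-1.095: |R|=1.25118 >1
So |R|<1 on (-0.8907, 0).

(-0.8907,0); λ=-1 ⇒ h* = (220/247)/1 = 0.8907.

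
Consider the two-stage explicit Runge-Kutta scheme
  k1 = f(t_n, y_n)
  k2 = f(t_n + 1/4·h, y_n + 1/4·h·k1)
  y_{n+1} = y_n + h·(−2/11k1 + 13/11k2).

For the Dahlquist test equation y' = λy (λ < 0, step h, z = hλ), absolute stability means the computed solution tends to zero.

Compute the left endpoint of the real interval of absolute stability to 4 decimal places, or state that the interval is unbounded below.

left endpoint -3.3846.

With y'=λy (z=hλ):
  k1=λy_n ⇒ h·k1=z·y_n;  k2=λ(1+1/4z)y_n ⇒ h·k2=z(1+1/4z)y_n
  y_{n+1}/y_n = 1 − 2/11z + 13/11z(1+1/4z) = 1 + z + 13/44z²
  R(z) = 1 + z + 13/44z².

Solve |R(x)|<1 on ℝ⁻.
x=-0.53: |R|=0.5530
R=1: x+13/44x²=0 ⇒ x=−44/13=-3.3846; min R=1−1/(4·13/44)=0.1538>−1
Confirm numerically:
  x=-2.491: |R|=0.34232 <1
  x=-1.711: |R|=0.15395 <1
  x=-1.475: |R|=0.16780 <1
  x=-3.879: |R|=1.56660 >1
  x=-3.769: |R|=1.42804 >1
So |R|<1 on (-3.3846, 0).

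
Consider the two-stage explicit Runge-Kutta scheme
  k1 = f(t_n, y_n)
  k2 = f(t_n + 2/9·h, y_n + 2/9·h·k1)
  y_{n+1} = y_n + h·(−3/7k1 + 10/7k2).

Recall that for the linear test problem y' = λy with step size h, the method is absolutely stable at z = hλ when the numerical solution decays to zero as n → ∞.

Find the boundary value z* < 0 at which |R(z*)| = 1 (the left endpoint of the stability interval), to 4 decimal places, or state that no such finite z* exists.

z* = -3.1500.

Set f=λy, z=hλ:
  k1=λy_n ⇒ h·k1=z·y_n;  k2=λ(1+2/9z)y_n ⇒ h·k2=z(1+2/9z)y_n
  y_{n+1}/y_n = 1 − 3/7z + 10/7z(1+2/9z) = 1 + z + 20/63z²
  Hence R(z) = 1 + z + 20/63z².

Solve |R(x)|<1 on ℝ⁻.
x=-0.8: |R|=0.4032
R=1: x+20/63x²=0 ⇒ x=−63/20=-3.1500; min R=1−1/(4·20/63)=0.2125>−1
Confirm numerically:
  x=-2.376: |R|=0.41618 <1
  x=-2.210: |R|=0.34051 <1
  x=-1.873: |R|=0.24069 <1
  x=-3.741: |R|=1.70188 >1
  x=-3.695: |R|=1.63929 >1
  x=-3.189: |R|=1.03948 >1
Interval (-3.1500, 0).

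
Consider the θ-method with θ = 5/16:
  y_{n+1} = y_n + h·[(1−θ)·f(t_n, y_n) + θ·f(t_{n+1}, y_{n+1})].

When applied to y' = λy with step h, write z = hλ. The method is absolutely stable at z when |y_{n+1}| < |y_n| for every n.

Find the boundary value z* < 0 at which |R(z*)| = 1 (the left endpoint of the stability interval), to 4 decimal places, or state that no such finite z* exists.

left endpoint -5.3333.

On y'=λy, z=hλ:
  y_{n+1} = y_n + z·[11/16·y_n + 5/16·y_{n+1}] ⇒ (1 − 5/16z)y_{n+1} = (1 + 11/16z)y_n
  ⇒ R(z) = (1 + 11/16z)/(1 − 5/16z).

Need |R(x)|<1, x<0.
x=-0.44: |R|=0.6132
R=−1: 1+11/16x = −1+5/16x ⇒ -3/8x=2 ⇒ x=2/(-3/8)=-5.3333
Confirm numerically:
  x=-4.167: |R|=0.81002 <1
  x=-2.945: |R|=0.53360 <1
  x=-2.150: |R|=0.28598 <1
  x=-5.892: |R|=1.07374 >1
  x=-5.640: |R|=1.04163 >1
Interval (-5.3333, 0).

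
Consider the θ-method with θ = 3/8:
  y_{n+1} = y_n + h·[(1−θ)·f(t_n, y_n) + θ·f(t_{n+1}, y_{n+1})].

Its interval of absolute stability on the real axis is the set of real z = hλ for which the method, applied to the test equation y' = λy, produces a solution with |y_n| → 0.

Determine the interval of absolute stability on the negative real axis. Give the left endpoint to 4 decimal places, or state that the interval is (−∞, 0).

On y'=λy, z=hλ:
  y_{n+1} = y_n + z·[5/8·y_n + 3/8·y_{n+1}] ⇒ (1 − 3/8z)y_{n+1} = (1 + 5/8z)y_n
  so R(z) = (1 + 5/8z)/(1 − 3/8z).

Solve |R(x)|<1 on ℝ⁻.
x=-1.45: |R|=0.0607
R=−1: 1+5/8x = −1+3/8x ⇒ -1/4x=2 ⇒ x=2/(-1/4)=-8.0000
Confirm numerically:
  x=-5.707: |R|=0.81744 <1
  x=-4.696: |R|=0.70083 <1
  x=-4.531: |R|=0.67869 <1
  x=-4.183: |R|=0.62850 <1
  x=-8.452: |R|=1.02710 >1
  x=-8.152: |R|=1.00937 >1
Interval (-8.0000, 0).

z∈(-8.0000,0).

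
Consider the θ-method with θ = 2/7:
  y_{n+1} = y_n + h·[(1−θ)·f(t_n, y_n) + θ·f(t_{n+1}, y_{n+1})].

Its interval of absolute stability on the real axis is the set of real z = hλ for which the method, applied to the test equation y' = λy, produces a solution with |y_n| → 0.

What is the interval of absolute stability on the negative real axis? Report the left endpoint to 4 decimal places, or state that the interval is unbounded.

z∈(-4.6667,0).

On y'=λy, z=hλ:
  y_{n+1} = y_n + z·[5/7·y_n + 2/7·y_{n+1}] ⇒ (1 − 2/7z)y_{n+1} = (1 + 5/7z)y_n
  R(z) = (1 + 5/7z)/(1 − 2/7z).

Find x<0 with |R(x)|<1.
x=-0.61: |R|=0.4805
R=−1: 1+5/7x = −1+2/7x ⇒ -3/7x=2 ⇒ x=2/(-3/7)=-4.6667
Confirm numerically:
  x=-4.379: |R|=0.94523 <1
  x=-3.387: |R|=0.72129 <1
  x=-3.346: |R|=0.71063 <1
  x=-3.080: |R|=0.63830 <1
  x=-5.266: |R|=1.10256 >1
  x=-5.240: |R|=1.09840 >1
  x=-5.155: |R|=1.08463 >1
Stable set (-4.6667, 0).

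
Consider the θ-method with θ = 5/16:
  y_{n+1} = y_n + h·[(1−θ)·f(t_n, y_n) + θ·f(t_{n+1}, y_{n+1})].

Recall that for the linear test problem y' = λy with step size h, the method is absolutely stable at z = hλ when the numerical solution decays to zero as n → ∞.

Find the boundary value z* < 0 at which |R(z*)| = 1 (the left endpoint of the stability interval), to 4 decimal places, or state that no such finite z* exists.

z* = -5.3333.

On y'=λy, z=hλ:
  y_{n+1} = y_n + z·[11/16·y_n + 5/16·y_{n+1}] ⇒ (1 − 5/16z)y_{n+1} = (1 + 11/16z)y_n
  R(z) = (1 + 11/16z)/(1 − 5/16z).

Boundary: |R(x)|=1, x<0.
x=-1.02: |R|=0.2265
R=−1: 1+11/16x = −1+5/16x ⇒ -3/8x=2 ⇒ x=2/(-3/8)=-5.3333
Confirm numerically:
  x=-4.834: |R|=0.92542 <1
  x=-4.450: |R|=0.86144 <1
  x=-3.019: |R|=0.55343 <1
  x=-5.484: |R|=1.02082 >1
  x=-5.461: |R|=1.01769 >1
So |R|<1 on (-5.3333, 0).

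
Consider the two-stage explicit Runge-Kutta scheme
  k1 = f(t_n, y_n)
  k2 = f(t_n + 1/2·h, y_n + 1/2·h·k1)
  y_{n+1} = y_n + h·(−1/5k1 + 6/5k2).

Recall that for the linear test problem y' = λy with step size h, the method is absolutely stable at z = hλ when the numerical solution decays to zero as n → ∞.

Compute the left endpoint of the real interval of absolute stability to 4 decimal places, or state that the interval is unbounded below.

z* = -1.6667.

Test eqn y'=λy, z=hλ:
  k1=λy_n ⇒ h·k1=z·y_n;  k2=λ(1+1/2z)y_n ⇒ h·k2=z(1+1/2z)y_n
  y_{n+1}/y_n = 1 − 1/5z + 6/5z(1+1/2z) = 1 + z + 3/5z²
  ⇒ R(z) = 1 + z + 3/5z².

Solve |R(x)|<1 on ℝ⁻.
x=-1.08: |R|=0.6198
R=1: x+3/5x²=0 ⇒ x=−5/3=-1.6667; min R=1−1/(4·3/5)=0.5833>−1
Confirm numerically:
  x=-1.643: |R|=0.97667 <1
  x=-0.847: |R|=0.58345 <1
  x=-0.813: |R|=0.58358 <1
  x=-2.161: |R|=1.64095 >1
  x=-2.064: |R|=1.49206 >1
  x=-1.792: |R|=1.13476 >1
So |R|<1 on (-1.6667, 0).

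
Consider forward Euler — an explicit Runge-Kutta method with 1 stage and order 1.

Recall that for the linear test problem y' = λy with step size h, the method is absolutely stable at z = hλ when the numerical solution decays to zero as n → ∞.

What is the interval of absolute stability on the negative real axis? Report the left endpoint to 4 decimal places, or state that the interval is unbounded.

z∈(-2.0000,0).

On y'=λy, z=hλ:
  order 1, 1-stage ⇒ R(z)=1+z
  (e.g. R(-1.01)=-0.01000, |R|=0.01000)

Need |R(x)|<1, x<0.
x=-1.01: |R|=0.0100
|R(-1.11)|=0.1100 |R(-1.07)|=0.0700 |R(-0.75)|=0.2500
Bisect:
  x_lo=-2.4138 |R|=1.4138  x_hi=-0.0935 |R|=0.9065
  mid=-1.25362 |R|=0.25362 →hi
  mid=-1.83369 |R|=0.83369 →hi
  mid=-2.12372 |R|=1.12372 →lo
  mid=-1.97870 |R|=0.97870 →hi
  mid=-2.05121 |R|=1.05121 →lo
  mid=-2.01496 |R|=1.01496 →lo
  mid=-1.99683 |R|=0.99683 →hi
  ...
  [-2.00009,-1.99995] ⇒ x*=-2.0000
Interval (-2.0000, 0).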